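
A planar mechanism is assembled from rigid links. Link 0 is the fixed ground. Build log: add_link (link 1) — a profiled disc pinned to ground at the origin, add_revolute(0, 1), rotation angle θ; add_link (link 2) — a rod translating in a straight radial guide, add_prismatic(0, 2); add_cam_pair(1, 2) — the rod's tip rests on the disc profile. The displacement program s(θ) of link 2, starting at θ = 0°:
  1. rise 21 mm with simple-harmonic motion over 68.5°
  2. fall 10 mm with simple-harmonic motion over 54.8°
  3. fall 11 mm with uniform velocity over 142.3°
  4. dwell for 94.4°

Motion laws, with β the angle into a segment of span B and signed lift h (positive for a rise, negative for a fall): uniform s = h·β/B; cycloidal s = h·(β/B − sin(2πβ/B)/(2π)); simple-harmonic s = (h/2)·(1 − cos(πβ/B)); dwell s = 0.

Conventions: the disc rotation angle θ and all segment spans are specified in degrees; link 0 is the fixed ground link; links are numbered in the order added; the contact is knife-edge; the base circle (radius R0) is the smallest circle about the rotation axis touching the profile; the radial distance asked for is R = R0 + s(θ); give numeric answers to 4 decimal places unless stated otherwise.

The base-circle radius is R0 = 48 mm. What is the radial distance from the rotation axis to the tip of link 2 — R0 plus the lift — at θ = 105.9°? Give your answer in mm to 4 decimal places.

seg 1 [0°–68.5°] simple-harmonic, h=21: full span → s += 21 → s = 21.0000
seg 2 [68.5°–123.3°] simple-harmonic, h=-10: θ=105.9° here. β=37.4, B=54.8. -10/2·(1 − cos(π·0.6825)) = -7.7120 → s = 13.2880
R = R0 + s = 48 + 13.2880 = 61.2880

61.2880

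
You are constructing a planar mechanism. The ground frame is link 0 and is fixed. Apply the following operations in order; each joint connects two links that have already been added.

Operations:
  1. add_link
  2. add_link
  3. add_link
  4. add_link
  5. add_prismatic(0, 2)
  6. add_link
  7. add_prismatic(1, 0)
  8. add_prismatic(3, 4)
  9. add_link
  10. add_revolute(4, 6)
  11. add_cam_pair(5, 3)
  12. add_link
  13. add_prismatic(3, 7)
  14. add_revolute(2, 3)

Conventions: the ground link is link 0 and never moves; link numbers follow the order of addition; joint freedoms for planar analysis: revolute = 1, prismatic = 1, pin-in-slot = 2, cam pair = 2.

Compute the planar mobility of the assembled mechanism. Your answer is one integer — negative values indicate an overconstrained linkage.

ground; <1,0,0>
#1 <2,0,0>
#2 <3,0,0>
#3 <4,0,0>
#4 <5,0,0>
P:0↔2 J1 <5,1,0>
#5 <6,1,0>
P:1↔0 J1 <6,2,0>
P:3↔4 J1 <6,3,0>
#6 <7,3,0>
R:4↔6 J1 <7,4,0>
C:5↔3 J2 <7,4,1>
#7 <8,4,1>
P:3↔7 J1 <8,5,1>
R:2↔3 J1 <8,6,1>
3×7 − 2×6 − 1×1 = 8

M = 8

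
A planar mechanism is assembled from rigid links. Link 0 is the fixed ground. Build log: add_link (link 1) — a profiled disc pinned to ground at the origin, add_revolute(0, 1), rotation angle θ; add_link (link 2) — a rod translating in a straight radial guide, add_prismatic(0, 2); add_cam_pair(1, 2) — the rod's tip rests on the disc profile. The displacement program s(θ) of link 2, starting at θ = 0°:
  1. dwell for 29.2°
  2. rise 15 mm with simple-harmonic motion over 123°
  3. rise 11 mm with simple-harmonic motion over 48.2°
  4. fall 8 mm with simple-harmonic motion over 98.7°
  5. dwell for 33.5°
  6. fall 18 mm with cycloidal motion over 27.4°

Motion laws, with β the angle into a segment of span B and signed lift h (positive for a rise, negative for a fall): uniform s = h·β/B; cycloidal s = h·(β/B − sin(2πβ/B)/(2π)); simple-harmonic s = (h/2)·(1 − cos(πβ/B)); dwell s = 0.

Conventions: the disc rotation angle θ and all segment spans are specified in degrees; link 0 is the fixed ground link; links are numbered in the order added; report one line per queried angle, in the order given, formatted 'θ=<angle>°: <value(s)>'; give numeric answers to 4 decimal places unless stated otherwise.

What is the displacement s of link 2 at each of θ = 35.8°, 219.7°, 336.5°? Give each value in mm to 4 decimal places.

seg 1 [0°–29.2°] dwell: s stays 0.0000
seg 2 [29.2°–152.2°] simple-harmonic, h=15: θ=35.8° here. β=6.6, B=123. 15/2·(1 − cos(π·0.0537)) = 0.1063 → s = 0.1063
seg 2 [29.2°–152.2°] simple-harmonic, h=15: full span → s += 15 → s = 15.0000
seg 3 [152.2°–200.4°] simple-harmonic, h=11: full span → s += 11 → s = 26.0000
seg 4 [200.4°–299.1°] simple-harmonic, h=-8: θ=219.7° here. β=19.3, B=98.7. -8/2·(1 − cos(π·0.1955)) = -0.7313 → s = 25.2687
seg 4 [200.4°–299.1°] simple-harmonic, h=-8: full span → s += -8 → s = 18.0000
seg 5 [299.1°–332.6°] dwell: s stays 18.0000
seg 6 [332.6°–360°] cycloidal, h=-18: θ=336.5° here. β=3.9, B=27.4. -18·(0.1423 − sin(2π·0.1423)/(2π)) = -0.3281 → s = 17.6719

θ=35.8°: 0.1063
θ=219.7°: 25.2687
θ=336.5°: 17.6719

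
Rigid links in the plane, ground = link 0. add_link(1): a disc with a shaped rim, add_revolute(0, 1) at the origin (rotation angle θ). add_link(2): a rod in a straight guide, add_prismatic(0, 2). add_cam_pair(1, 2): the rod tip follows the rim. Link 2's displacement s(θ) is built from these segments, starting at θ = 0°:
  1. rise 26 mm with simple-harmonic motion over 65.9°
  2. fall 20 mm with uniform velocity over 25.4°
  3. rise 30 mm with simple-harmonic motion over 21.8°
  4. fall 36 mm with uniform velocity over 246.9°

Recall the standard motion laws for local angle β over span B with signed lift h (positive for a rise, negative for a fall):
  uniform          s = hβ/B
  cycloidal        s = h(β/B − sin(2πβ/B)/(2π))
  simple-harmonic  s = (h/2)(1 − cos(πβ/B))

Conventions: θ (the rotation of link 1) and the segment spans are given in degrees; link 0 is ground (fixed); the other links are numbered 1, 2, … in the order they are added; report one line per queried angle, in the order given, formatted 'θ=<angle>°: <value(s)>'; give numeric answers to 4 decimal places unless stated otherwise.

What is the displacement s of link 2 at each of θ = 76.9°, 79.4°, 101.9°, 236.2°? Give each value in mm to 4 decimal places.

segment 1 (0° to 65.9°, simple-harmonic, h = 26) is passed completely: s = 0.0000 + (26) = 26.0000
θ = 76.9° falls in segment 2 (65.9° to 91.3°, uniform, h = -20): β = 76.9 − 65.9 = 11°, B = 25.4°; Δs = -20·11/25.4 = -8.6614; s = 26.0000 − 8.6614 = 17.3386
θ = 79.4° falls in segment 2 (65.9° to 91.3°, uniform, h = -20): β = 79.4 − 65.9 = 13.5°, B = 25.4°; Δs = -20·13.5/25.4 = -10.6299; s = 26.0000 − 10.6299 = 15.3701
segment 2 (65.9° to 91.3°, uniform, h = -20) is passed completely: s = 26.0000 + (-20) = 6.0000
θ = 101.9° falls in segment 3 (91.3° to 113.1°, simple-harmonic, h = 30): β = 101.9 − 91.3 = 10.6°, B = 21.8°; Δs = 30/2·(1 − cos(π·0.4862)) = 14.3517; s = 6.0000 + 14.3517 = 20.3517
segment 3 (91.3° to 113.1°, simple-harmonic, h = 30) is passed completely: s = 6.0000 + (30) = 36.0000
θ = 236.2° falls in segment 4 (113.1° to 360°, uniform, h = -36): β = 236.2 − 113.1 = 123.1°, B = 246.9°; Δs = -36·123.1/246.9 = -17.9490; s = 36.0000 − 17.9490 = 18.0510

θ=76.9°: 17.3386
θ=79.4°: 15.3701
θ=101.9°: 20.3517
θ=236.2°: 18.0510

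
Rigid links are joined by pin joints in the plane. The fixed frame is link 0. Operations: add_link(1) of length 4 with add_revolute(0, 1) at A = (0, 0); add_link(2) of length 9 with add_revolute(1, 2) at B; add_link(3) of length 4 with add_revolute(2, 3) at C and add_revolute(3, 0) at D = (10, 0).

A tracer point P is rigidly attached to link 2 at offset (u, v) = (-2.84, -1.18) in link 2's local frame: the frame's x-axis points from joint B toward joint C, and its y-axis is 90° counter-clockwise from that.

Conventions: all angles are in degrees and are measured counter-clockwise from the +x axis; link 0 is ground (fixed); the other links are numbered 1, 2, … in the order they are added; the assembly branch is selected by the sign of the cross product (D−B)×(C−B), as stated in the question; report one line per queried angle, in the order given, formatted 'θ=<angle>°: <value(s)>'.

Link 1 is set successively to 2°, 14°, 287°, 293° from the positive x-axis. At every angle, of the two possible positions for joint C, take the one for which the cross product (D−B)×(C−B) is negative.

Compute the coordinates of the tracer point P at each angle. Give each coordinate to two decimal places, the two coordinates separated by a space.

A=(0,0), D=(10.00,0)
θ=2°: B = A + 4.00·(cos2°, sin2°) = (3.9976, 0.1396)
θ=2°: |BD| = 6.0041
θ=2°: circle(B,9.00) ∩ circle(D,4.00): a=8.4150, h=3.1917
θ=2°:   candidates: C₊=(12.4845,3.1348) cross=19.163; C₋=(12.3361,-3.2469) cross=-19.163
θ=2°:   branch - wants cross < 0 → take C=(12.3361,-3.2469) (cross=-19.163)
θ=2°: ex = (C−B)/|BC| = (0.9265,-0.3763); ey = (0.3763,0.9265)
θ=2°: P = B + -2.84·ex + -1.18·ey = (0.9223,0.1150)
θ=14°: B = A + 4.00·(cos14°, sin14°) = (3.8812, 0.9677)
θ=14°: |BD| = 6.1949
θ=14°: circle(B,9.00) ∩ circle(D,4.00): a=8.3437, h=3.3738
θ=14°:   candidates: C₊=(12.6495,2.9967) cross=20.900; C₋=(11.5955,-3.6680) cross=-20.900
θ=14°:   branch - wants cross < 0 → take C=(11.5955,-3.6680) (cross=-20.900)
θ=14°: ex = (C−B)/|BC| = (0.8571,-0.5151); ey = (0.5151,0.8571)
θ=14°: P = B + -2.84·ex + -1.18·ey = (0.8391,1.4191)
θ=287°: B = A + 4.00·(cos287°, sin287°) = (1.1695, -3.8252)
θ=287°: |BD| = 9.6234
θ=287°: circle(B,9.00) ∩ circle(D,4.00): a=8.1889, h=3.7339
θ=287°:   candidates: C₊=(7.1995,2.8560) cross=35.933; C₋=(10.1679,-3.9965) cross=-35.933
θ=287°:   branch - wants cross < 0 → take C=(10.1679,-3.9965) (cross=-35.933)
θ=287°: ex = (C−B)/|BC| = (0.9998,-0.0190); ey = (0.0190,0.9998)
θ=287°: P = B + -2.84·ex + -1.18·ey = (-1.6925,-4.9510)
θ=293°: B = A + 4.00·(cos293°, sin293°) = (1.5629, -3.6820)
θ=293°: |BD| = 9.2055
θ=293°: circle(B,9.00) ∩ circle(D,4.00): a=8.1332, h=3.8536
θ=293°:   candidates: C₊=(7.4759,3.1030) cross=35.474; C₋=(10.5586,-3.9608) cross=-35.474
θ=293°:   branch - wants cross < 0 → take C=(10.5586,-3.9608) (cross=-35.474)
θ=293°: ex = (C−B)/|BC| = (0.9995,-0.0310); ey = (0.0310,0.9995)
θ=293°: P = B + -2.84·ex + -1.18·ey = (-1.3123,-4.7735)

θ=2°: 0.92 0.11
θ=14°: 0.84 1.42
θ=287°: -1.69 -4.95
θ=293°: -1.31 -4.77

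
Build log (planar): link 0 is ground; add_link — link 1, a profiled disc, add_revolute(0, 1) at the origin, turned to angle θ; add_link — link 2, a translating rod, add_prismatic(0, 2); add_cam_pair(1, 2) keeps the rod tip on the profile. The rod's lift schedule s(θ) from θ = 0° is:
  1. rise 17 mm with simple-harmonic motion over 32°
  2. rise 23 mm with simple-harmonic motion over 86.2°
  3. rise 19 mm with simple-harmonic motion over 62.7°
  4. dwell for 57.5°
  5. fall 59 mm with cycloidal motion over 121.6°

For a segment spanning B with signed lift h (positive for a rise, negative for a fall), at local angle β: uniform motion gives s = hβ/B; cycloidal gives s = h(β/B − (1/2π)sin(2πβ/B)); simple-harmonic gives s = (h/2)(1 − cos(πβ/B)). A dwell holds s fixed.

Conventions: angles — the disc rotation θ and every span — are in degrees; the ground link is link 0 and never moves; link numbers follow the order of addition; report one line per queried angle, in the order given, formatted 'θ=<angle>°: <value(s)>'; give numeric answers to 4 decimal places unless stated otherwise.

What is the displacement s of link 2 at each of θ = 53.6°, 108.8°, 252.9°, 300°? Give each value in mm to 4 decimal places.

seg 1 [0°–32°] simple-harmonic, h=17: full span → s += 17 → s = 17.0000
seg 2 [32°–118.2°] simple-harmonic, h=23: θ=53.6° here. β=21.6, B=86.2. 23/2·(1 − cos(π·0.2506)) = 3.3831 → s = 20.3831
seg 2 [32°–118.2°] simple-harmonic, h=23: θ=108.8° here. β=76.8, B=86.2. 23/2·(1 − cos(π·0.8910)) = 22.3317 → s = 39.3317
seg 2 [32°–118.2°] simple-harmonic, h=23: full span → s += 23 → s = 40.0000
seg 3 [118.2°–180.9°] simple-harmonic, h=19: full span → s += 19 → s = 59.0000
seg 4 [180.9°–238.4°] dwell: s stays 59.0000
seg 5 [238.4°–360°] cycloidal, h=-59: θ=252.9° here. β=14.5, B=121.6. -59·(0.1192 − sin(2π·0.1192)/(2π)) = -0.6400 → s = 58.3600
seg 5 [238.4°–360°] cycloidal, h=-59: θ=300° here. β=61.6, B=121.6. -59·(0.5066 − sin(2π·0.5066)/(2π)) = -30.2762 → s = 28.7238

θ=53.6°: 20.3831
θ=108.8°: 39.3317
θ=252.9°: 58.3600
θ=300°: 28.7238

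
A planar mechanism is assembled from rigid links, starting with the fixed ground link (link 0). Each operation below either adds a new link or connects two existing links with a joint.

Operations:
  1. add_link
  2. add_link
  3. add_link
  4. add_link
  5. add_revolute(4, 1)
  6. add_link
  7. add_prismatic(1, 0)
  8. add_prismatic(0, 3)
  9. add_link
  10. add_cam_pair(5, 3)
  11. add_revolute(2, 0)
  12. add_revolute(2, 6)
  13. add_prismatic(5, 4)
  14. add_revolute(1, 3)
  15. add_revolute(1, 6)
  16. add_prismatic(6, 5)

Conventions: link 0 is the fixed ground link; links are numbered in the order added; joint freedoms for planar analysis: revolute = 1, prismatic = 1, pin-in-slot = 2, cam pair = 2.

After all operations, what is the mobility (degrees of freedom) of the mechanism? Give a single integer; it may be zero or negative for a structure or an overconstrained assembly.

(L,J1,J2)=(1,0,0); link0 fixed
link1: (2,0,0)
link2: (3,0,0)
link3: (4,0,0)
link4: (5,0,0)
R 4-1 [J1]: (5,1,0)
link5: (6,1,0)
P 1-0 [J1]: (6,2,0)
P 0-3 [J1]: (6,3,0)
link6: (7,3,0)
C 5-3 [J2]: (7,3,1)
R 2-0 [J1]: (7,4,1)
R 2-6 [J1]: (7,5,1)
P 5-4 [J1]: (7,6,1)
R 1-3 [J1]: (7,7,1)
R 1-6 [J1]: (7,8,1)
P 6-5 [J1]: (7,9,1)
Grübler: 3·6 − 2·9 − 1 = -1

M = -1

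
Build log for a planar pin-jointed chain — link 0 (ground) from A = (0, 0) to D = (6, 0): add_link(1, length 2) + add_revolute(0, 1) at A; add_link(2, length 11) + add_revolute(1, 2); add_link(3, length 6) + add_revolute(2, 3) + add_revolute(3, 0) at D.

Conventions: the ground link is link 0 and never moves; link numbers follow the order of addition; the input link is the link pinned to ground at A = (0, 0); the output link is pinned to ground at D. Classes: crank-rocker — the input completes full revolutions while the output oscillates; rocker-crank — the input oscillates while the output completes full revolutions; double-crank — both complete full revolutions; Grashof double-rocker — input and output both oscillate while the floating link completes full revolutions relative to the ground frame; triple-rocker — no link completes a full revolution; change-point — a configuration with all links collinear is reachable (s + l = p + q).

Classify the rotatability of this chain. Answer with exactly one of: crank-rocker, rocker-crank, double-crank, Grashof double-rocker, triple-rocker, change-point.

lengths: ground=6, input=2, coupler=11, output=6
sorted: s=2 (shortest), l=11 (longest), p+q=12
s + l = 13 vs p + q = 12
s + l > p + q → non-Grashof → no link fully rotates → triple-rocker

triple-rocker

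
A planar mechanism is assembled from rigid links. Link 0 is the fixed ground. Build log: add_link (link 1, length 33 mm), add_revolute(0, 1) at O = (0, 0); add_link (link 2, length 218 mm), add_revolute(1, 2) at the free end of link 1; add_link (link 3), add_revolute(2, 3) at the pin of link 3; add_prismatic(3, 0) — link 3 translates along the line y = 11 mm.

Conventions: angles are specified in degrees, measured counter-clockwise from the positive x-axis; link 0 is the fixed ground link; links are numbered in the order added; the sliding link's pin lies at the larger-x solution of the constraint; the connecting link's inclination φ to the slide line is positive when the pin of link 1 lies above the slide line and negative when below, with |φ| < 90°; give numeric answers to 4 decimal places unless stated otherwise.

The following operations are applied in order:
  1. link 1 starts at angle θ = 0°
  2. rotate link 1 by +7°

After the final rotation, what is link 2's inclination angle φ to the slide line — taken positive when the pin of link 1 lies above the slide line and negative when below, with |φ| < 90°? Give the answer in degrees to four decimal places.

geometry: r = 33 mm, L = 218 mm, e = 11 mm; θ starts at 0°
rotate link 1 by +7°: θ ← 0° +7° = 7°
h = r sin θ − e = 4.021688 − 11 = -6.978312
sin φ = h / L = -6.978312 / 218 = -0.03201060
φ = arcsin(-0.03201060) = -1.834386°

-1.8344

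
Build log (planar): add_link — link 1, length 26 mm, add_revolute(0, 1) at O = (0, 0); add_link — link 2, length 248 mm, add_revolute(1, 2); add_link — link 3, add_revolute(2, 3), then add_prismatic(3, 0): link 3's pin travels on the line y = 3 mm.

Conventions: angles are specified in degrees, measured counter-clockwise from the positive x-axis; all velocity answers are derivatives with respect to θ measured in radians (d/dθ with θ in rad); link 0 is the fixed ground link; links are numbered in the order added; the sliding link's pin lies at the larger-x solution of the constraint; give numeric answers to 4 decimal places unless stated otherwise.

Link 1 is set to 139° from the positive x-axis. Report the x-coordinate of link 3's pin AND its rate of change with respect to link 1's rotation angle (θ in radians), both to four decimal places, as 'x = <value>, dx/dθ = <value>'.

geometry: r = 26 mm, L = 248 mm, e = 3 mm
crank pin P = (r cos θ, r sin θ) = (-19.622449, 17.057535)
h = r sin θ − e = 17.057535 − 3 = 14.057535
x = r cos θ + √(L² − h²) = -19.622449 + 247.601264 = 227.978814
dx/dθ = −r sin θ − h·r cos θ/√(L² − h²) (θ in radians; h = 14.057535) = -15.943472

x = 227.9788, dx/dθ = -15.9435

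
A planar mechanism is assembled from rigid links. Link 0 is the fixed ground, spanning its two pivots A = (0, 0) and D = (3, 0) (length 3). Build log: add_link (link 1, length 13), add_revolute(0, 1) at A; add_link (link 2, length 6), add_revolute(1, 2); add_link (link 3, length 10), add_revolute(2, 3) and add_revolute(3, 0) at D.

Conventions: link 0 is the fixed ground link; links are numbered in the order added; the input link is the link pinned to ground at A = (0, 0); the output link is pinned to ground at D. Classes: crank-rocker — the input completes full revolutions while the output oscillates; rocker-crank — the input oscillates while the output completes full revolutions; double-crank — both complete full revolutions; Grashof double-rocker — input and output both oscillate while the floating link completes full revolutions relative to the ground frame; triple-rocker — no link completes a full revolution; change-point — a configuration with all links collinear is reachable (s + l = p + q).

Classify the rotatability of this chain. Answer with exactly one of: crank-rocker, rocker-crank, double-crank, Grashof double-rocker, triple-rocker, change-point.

lengths: ground=3, input=13, coupler=6, output=10
sorted: s=3 (shortest), l=13 (longest), p+q=16
s + l = 16 vs p + q = 16
s + l = p + q → change-point (collinear configuration reachable)

change-point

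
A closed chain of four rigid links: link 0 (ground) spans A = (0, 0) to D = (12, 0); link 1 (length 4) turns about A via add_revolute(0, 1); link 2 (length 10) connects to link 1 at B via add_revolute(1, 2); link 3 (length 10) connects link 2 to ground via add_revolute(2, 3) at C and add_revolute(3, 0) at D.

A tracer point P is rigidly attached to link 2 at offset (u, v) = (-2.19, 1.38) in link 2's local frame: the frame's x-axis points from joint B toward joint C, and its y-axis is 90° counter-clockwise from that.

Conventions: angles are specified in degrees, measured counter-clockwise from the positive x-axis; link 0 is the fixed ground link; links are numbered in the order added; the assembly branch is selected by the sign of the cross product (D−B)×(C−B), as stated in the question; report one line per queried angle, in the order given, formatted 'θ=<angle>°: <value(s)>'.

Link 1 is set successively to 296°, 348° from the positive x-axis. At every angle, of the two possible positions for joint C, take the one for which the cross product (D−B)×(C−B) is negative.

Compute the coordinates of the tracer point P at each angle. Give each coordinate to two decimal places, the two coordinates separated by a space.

A=(0,0), D=(12.00,0)
θ=296°: B = A + 4.00·(cos296°, sin296°) = (1.7535, -3.5952)
θ=296°: |BD| = 10.8589
θ=296°: circle(B,10.00) ∩ circle(D,10.00): a=5.4295, h=8.3977
θ=296°:   candidates: C₊=(4.0964,6.1265) cross=91.190; C₋=(9.6570,-9.7217) cross=-91.190
θ=296°:   branch - wants cross < 0 → take C=(9.6570,-9.7217) (cross=-91.190)
θ=296°: ex = (C−B)/|BC| = (0.7904,-0.6126); ey = (0.6126,0.7904)
θ=296°: P = B + -2.19·ex + 1.38·ey = (0.8681,-1.1628)
θ=348°: B = A + 4.00·(cos348°, sin348°) = (3.9126, -0.8316)
θ=348°: |BD| = 8.1301
θ=348°: circle(B,10.00) ∩ circle(D,10.00): a=4.0650, h=9.1365
θ=348°:   candidates: C₊=(7.0217,8.6727) cross=74.280; C₋=(8.8909,-9.5044) cross=-74.280
θ=348°:   branch - wants cross < 0 → take C=(8.8909,-9.5044) (cross=-74.280)
θ=348°: ex = (C−B)/|BC| = (0.4978,-0.8673); ey = (0.8673,0.4978)
θ=348°: P = B + -2.19·ex + 1.38·ey = (4.0192,1.7547)

θ=296°: 0.87 -1.16
θ=348°: 4.02 1.75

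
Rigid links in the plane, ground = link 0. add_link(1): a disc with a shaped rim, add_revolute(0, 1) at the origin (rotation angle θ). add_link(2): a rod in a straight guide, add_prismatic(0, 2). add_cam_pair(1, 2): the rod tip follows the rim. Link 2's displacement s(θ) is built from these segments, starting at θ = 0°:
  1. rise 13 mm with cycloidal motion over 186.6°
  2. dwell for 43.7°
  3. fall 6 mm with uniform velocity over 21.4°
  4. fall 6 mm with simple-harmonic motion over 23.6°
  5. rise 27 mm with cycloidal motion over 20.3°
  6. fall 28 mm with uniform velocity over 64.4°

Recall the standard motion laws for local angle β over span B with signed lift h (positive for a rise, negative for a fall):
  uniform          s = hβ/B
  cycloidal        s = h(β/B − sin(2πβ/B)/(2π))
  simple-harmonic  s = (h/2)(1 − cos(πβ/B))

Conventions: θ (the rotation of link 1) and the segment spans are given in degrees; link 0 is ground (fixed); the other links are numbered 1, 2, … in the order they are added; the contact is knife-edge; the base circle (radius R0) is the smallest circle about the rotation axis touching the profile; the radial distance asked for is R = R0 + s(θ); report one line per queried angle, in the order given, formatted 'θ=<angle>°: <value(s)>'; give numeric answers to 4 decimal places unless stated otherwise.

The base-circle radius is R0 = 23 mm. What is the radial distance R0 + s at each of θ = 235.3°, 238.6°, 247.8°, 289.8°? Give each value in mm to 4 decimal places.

segment 1 (0° to 186.6°, cycloidal, h = 13) is passed completely: s = 0.0000 + (13) = 13.0000
segment 2 (186.6° to 230.3°, dwell): s unchanged at 13.0000
θ = 235.3° falls in segment 3 (230.3° to 251.7°, uniform, h = -6): β = 235.3 − 230.3 = 5°, B = 21.4°; Δs = -6·5/21.4 = -1.4019; s = 13.0000 − 1.4019 = 11.5981
θ = 238.6° falls in segment 3 (230.3° to 251.7°, uniform, h = -6): β = 238.6 − 230.3 = 8.3°, B = 21.4°; Δs = -6·8.3/21.4 = -2.3271; s = 13.0000 − 2.3271 = 10.6729
θ = 247.8° falls in segment 3 (230.3° to 251.7°, uniform, h = -6): β = 247.8 − 230.3 = 17.5°, B = 21.4°; Δs = -6·17.5/21.4 = -4.9065; s = 13.0000 − 4.9065 = 8.0935
segment 3 (230.3° to 251.7°, uniform, h = -6) is passed completely: s = 13.0000 + (-6) = 7.0000
segment 4 (251.7° to 275.3°, simple-harmonic, h = -6) is passed completely: s = 7.0000 + (-6) = 1.0000
θ = 289.8° falls in segment 5 (275.3° to 295.6°, cycloidal, h = 27): β = 289.8 − 275.3 = 14.5°, B = 20.3°; Δs = 27·(0.7143 − sin(2π·0.7143)/(2π)) = 23.4752; s = 1.0000 + 23.4752 = 24.4752
θ=235.3°: R = R0 + s = 23 + 11.5981 = 34.5981
θ=238.6°: R = R0 + s = 23 + 10.6729 = 33.6729
θ=247.8°: R = R0 + s = 23 + 8.0935 = 31.0935
θ=289.8°: R = R0 + s = 23 + 24.4752 = 47.4752

θ=235.3°: 34.5981
θ=238.6°: 33.6729
θ=247.8°: 31.0935
θ=289.8°: 47.4752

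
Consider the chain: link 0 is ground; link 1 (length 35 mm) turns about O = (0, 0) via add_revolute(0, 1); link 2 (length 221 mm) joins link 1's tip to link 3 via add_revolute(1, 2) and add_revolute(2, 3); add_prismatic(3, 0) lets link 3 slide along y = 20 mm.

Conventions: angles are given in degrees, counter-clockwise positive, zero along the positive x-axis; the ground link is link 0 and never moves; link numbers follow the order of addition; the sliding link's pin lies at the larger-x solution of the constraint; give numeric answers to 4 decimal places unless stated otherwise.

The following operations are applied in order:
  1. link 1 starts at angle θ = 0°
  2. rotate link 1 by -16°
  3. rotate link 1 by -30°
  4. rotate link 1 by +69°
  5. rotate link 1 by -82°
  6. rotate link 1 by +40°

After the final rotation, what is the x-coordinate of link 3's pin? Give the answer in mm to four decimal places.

geometry: r = 35 mm, L = 221 mm, e = 20 mm; θ starts at 0°
rotate link 1 by -16°: θ ← 0° -16° = -16°
rotate link 1 by -30°: θ ← -16° -30° = -46°
rotate link 1 by +69°: θ ← -46° +69° = 23°
rotate link 1 by -82°: θ ← 23° -82° = -59°
rotate link 1 by +40°: θ ← -59° +40° = -19°
crank pin P = (r cos θ, r sin θ) = (33.093150, -11.394885)
h = r sin θ − e = -11.394885 − 20 = -31.394885
x = r cos θ + √(L² − h²) = 33.093150 + 218.758683 = 251.851833

251.8518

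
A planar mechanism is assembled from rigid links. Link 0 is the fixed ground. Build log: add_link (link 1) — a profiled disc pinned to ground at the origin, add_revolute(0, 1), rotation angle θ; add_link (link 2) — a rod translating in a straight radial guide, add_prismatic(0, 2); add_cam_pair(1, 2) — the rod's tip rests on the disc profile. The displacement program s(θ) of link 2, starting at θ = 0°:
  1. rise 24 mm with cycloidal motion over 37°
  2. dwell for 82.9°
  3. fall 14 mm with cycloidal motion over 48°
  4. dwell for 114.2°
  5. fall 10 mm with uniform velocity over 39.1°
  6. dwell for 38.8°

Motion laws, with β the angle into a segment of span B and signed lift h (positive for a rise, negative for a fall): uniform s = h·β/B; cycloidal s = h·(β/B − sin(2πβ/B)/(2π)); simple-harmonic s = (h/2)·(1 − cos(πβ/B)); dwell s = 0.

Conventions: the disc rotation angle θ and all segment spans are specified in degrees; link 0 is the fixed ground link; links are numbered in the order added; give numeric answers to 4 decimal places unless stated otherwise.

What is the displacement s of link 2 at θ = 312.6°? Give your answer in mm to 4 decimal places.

seg 1 [0°–37°] cycloidal, h=24: full span → s += 24 → s = 24.0000
seg 2 [37°–119.9°] dwell: s stays 24.0000
seg 3 [119.9°–167.9°] cycloidal, h=-14: full span → s += -14 → s = 10.0000
seg 4 [167.9°–282.1°] dwell: s stays 10.0000
seg 5 [282.1°–321.2°] uniform, h=-10: θ=312.6° here. β=30.5, B=39.1. -10·30.5/39.1 = -7.8005 → s = 2.1995

2.1995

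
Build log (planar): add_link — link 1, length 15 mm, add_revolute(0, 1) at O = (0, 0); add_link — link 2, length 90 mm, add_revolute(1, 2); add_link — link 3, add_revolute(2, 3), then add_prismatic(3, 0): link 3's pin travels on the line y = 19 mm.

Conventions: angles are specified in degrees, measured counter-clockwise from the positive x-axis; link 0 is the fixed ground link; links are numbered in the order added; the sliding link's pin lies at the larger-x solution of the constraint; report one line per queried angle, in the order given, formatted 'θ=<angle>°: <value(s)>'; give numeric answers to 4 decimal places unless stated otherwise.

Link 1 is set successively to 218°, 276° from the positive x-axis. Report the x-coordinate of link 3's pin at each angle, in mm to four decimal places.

geometry: r = 15 mm, L = 90 mm, e = 19 mm
θ=218°: crank pin P = (r cos θ, r sin θ) = (-11.820161, -9.234922)
θ=218°: h = r sin θ − e = -9.234922 − 19 = -28.234922
θ=218°: x = r cos θ + √(L² − h²) = -11.820161 + 85.456358 = 73.636197
θ=276°: crank pin P = (r cos θ, r sin θ) = (1.567927, -14.917828)
θ=276°: h = r sin θ − e = -14.917828 − 19 = -33.917828
θ=276°: x = r cos θ + √(L² − h²) = 1.567927 + 83.364146 = 84.932073

θ=218°: 73.6362
θ=276°: 84.9321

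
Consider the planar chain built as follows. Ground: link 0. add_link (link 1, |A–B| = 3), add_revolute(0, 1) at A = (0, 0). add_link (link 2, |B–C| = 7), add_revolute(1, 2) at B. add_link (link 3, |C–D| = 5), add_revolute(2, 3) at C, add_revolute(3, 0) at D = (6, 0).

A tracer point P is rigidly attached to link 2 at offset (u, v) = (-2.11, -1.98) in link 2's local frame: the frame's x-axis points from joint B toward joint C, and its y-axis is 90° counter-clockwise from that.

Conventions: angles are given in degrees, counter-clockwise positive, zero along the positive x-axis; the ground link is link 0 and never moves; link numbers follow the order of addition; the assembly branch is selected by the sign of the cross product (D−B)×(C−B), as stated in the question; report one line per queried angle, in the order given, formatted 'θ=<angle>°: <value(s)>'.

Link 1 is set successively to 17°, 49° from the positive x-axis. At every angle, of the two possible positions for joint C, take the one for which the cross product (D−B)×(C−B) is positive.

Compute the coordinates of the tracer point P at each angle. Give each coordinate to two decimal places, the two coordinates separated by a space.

A=(0,0), D=(6.00,0)
θ=17°: B = A + 3.00·(cos17°, sin17°) = (2.8689, 0.8771)
θ=17°: |BD| = 3.2516
θ=17°: circle(B,7.00) ∩ circle(D,5.00): a=5.3163, h=4.5538
θ=17°:   candidates: C₊=(9.2165,3.8281) cross=14.807; C₋=(6.7597,-4.9419) cross=-14.807
θ=17°:   branch + wants cross > 0 → take C=(9.2165,3.8281) (cross=14.807)
θ=17°: ex = (C−B)/|BC| = (0.9068,0.4216); ey = (-0.4216,0.9068)
θ=17°: P = B + -2.11·ex + -1.98·ey = (1.7903,-1.8078)
θ=49°: B = A + 3.00·(cos49°, sin49°) = (1.9682, 2.2641)
θ=49°: |BD| = 4.6241
θ=49°: circle(B,7.00) ∩ circle(D,5.00): a=4.9072, h=4.9920
θ=49°:   candidates: C₊=(8.6911,4.2140) cross=23.083; C₋=(3.8026,-4.4912) cross=-23.083
θ=49°:   branch + wants cross > 0 → take C=(8.6911,4.2140) (cross=23.083)
θ=49°: ex = (C−B)/|BC| = (0.9604,0.2786); ey = (-0.2786,0.9604)
θ=49°: P = B + -2.11·ex + -1.98·ey = (0.4932,-0.2253)

θ=17°: 1.79 -1.81
θ=49°: 0.49 -0.23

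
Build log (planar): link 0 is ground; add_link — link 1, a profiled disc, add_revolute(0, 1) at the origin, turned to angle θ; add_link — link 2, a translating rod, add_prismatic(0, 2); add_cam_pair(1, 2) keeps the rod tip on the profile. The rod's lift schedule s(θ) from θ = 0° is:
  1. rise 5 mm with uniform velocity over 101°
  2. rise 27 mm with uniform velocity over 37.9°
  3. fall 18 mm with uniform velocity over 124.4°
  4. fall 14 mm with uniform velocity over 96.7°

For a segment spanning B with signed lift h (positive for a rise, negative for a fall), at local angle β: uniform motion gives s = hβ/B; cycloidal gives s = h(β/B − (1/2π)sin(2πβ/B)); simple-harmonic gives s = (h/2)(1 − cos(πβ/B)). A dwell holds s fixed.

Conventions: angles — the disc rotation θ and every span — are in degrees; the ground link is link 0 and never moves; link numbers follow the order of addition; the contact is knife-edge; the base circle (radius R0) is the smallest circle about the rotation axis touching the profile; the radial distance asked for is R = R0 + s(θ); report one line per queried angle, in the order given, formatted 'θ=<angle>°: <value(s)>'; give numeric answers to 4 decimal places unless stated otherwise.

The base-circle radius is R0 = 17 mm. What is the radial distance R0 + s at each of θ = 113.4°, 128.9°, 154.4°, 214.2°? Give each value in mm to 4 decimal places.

seg 1 [0°–101°] uniform, h=5: full span → s += 5 → s = 5.0000
seg 2 [101°–138.9°] uniform, h=27: θ=113.4° here. β=12.4, B=37.9. 27·12.4/37.9 = 8.8338 → s = 13.8338
seg 2 [101°–138.9°] uniform, h=27: θ=128.9° here. β=27.9, B=37.9. 27·27.9/37.9 = 19.8760 → s = 24.8760
seg 2 [101°–138.9°] uniform, h=27: full span → s += 27 → s = 32.0000
seg 3 [138.9°–263.3°] uniform, h=-18: θ=154.4° here. β=15.5, B=124.4. -18·15.5/124.4 = -2.2428 → s = 29.7572
seg 3 [138.9°–263.3°] uniform, h=-18: θ=214.2° here. β=75.3, B=124.4. -18·75.3/124.4 = -10.8955 → s = 21.1045
θ=113.4°: R = R0 + s = 17 + 13.8338 = 30.8338
θ=128.9°: R = R0 + s = 17 + 24.8760 = 41.8760
θ=154.4°: R = R0 + s = 17 + 29.7572 = 46.7572
θ=214.2°: R = R0 + s = 17 + 21.1045 = 38.1045

θ=113.4°: 30.8338
θ=128.9°: 41.8760
θ=154.4°: 46.7572
θ=214.2°: 38.1045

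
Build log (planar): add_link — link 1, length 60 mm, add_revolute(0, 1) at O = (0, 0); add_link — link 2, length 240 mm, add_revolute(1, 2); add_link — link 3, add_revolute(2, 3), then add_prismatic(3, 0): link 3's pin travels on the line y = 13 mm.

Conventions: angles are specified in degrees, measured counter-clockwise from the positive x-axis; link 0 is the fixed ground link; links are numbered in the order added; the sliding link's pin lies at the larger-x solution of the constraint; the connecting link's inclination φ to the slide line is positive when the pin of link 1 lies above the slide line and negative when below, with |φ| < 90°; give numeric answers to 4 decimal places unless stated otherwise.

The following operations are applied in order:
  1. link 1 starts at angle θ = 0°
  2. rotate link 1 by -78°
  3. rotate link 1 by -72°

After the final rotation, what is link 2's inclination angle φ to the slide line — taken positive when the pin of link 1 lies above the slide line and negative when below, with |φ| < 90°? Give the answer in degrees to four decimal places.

geometry: r = 60 mm, L = 240 mm, e = 13 mm; θ starts at 0°
rotate link 1 by -78°: θ ← 0° -78° = -78°
rotate link 1 by -72°: θ ← -78° -72° = -150°
h = r sin θ − e = -30.000000 − 13 = -43.000000
sin φ = h / L = -43.000000 / 240 = -0.17916667
φ = arcsin(-0.17916667) = -10.321224°

-10.3212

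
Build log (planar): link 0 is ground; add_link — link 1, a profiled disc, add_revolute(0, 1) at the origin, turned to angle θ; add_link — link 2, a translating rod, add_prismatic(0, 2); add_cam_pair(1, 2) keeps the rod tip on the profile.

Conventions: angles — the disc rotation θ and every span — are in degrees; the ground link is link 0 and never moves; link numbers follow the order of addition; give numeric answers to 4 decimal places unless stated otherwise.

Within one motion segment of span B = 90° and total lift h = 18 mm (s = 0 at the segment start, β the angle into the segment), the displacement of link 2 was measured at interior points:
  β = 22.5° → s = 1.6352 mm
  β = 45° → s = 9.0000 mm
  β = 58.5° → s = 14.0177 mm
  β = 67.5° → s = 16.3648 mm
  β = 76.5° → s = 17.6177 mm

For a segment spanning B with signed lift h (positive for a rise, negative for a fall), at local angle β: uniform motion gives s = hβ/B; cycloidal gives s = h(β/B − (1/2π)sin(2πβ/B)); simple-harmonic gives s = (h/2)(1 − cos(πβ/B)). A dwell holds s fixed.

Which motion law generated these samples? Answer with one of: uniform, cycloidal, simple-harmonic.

candidates at β/B = r: uniform s = h·r (linear in β); cycloidal s = h·(r − sin(2πr)/(2π)); simple-harmonic s = (h/2)(1 − cos(πr))
β=22.5°: printed 1.6352 | uniform 4.5000, cycloidal 1.6352, simple-harmonic 2.6360
β=45°: printed 9.0000 | uniform 9.0000, cycloidal 9.0000, simple-harmonic 9.0000
β=58.5°: printed 14.0177 | uniform 11.7000, cycloidal 14.0177, simple-harmonic 13.0859
β=67.5°: printed 16.3648 | uniform 13.5000, cycloidal 16.3648, simple-harmonic 15.3640
β=76.5°: printed 17.6177 | uniform 15.3000, cycloidal 17.6177, simple-harmonic 17.0191
only one law matches every sample → cycloidal

cycloidal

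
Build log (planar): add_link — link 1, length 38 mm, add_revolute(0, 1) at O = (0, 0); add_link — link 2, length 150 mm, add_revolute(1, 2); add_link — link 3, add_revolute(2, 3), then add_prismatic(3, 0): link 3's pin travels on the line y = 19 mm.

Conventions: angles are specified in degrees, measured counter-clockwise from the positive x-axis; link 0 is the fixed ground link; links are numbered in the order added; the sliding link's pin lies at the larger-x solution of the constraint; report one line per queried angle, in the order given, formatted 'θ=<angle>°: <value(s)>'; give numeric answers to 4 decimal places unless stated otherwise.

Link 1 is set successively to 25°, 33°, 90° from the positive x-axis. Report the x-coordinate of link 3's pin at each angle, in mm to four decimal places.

geometry: r = 38 mm, L = 150 mm, e = 19 mm
θ=25°: crank pin P = (r cos θ, r sin θ) = (34.439696, 16.059494)
θ=25°: h = r sin θ − e = 16.059494 − 19 = -2.940506
θ=25°: x = r cos θ + √(L² − h²) = 34.439696 + 149.971175 = 184.410871
θ=33°: crank pin P = (r cos θ, r sin θ) = (31.869482, 20.696283)
θ=33°: h = r sin θ − e = 20.696283 − 19 = 1.696283
θ=33°: x = r cos θ + √(L² − h²) = 31.869482 + 149.990408 = 181.859890
θ=90°: crank pin P = (r cos θ, r sin θ) = (0.000000, 38.000000)
θ=90°: h = r sin θ − e = 38.000000 − 19 = 19.000000
θ=90°: x = r cos θ + √(L² − h²) = 0.000000 + 148.791801 = 148.791801

θ=25°: 184.4109
θ=33°: 181.8599
θ=90°: 148.7918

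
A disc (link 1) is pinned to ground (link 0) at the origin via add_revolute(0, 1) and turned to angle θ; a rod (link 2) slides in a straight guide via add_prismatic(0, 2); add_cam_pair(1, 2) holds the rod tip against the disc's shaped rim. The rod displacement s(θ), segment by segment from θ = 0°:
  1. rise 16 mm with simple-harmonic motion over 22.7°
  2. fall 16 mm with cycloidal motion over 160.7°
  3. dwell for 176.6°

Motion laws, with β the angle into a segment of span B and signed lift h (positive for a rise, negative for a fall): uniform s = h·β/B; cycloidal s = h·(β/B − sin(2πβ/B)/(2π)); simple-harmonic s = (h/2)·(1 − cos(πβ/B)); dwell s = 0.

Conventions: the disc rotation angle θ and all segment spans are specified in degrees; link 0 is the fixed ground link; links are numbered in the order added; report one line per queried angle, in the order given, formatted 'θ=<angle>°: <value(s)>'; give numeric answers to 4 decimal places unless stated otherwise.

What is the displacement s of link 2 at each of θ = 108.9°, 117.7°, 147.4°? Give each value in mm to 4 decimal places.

segment 1 (0° to 22.7°, simple-harmonic, h = 16) is passed completely: s = 0.0000 + (16) = 16.0000
θ = 108.9° falls in segment 2 (22.7° to 183.4°, cycloidal, h = -16): β = 108.9 − 22.7 = 86.2°, B = 160.7°; Δs = -16·(0.5364 − sin(2π·0.5364)/(2π)) = -9.1598; s = 16.0000 − 9.1598 = 6.8402
θ = 117.7° falls in segment 2 (22.7° to 183.4°, cycloidal, h = -16): β = 117.7 − 22.7 = 95°, B = 160.7°; Δs = -16·(0.5912 − sin(2π·0.5912)/(2π)) = -10.8388; s = 16.0000 − 10.8388 = 5.1612
θ = 147.4° falls in segment 2 (22.7° to 183.4°, cycloidal, h = -16): β = 147.4 − 22.7 = 124.7°, B = 160.7°; Δs = -16·(0.7760 − sin(2π·0.7760)/(2π)) = -14.9283; s = 16.0000 − 14.9283 = 1.0717

θ=108.9°: 6.8402
θ=117.7°: 5.1612
θ=147.4°: 1.0717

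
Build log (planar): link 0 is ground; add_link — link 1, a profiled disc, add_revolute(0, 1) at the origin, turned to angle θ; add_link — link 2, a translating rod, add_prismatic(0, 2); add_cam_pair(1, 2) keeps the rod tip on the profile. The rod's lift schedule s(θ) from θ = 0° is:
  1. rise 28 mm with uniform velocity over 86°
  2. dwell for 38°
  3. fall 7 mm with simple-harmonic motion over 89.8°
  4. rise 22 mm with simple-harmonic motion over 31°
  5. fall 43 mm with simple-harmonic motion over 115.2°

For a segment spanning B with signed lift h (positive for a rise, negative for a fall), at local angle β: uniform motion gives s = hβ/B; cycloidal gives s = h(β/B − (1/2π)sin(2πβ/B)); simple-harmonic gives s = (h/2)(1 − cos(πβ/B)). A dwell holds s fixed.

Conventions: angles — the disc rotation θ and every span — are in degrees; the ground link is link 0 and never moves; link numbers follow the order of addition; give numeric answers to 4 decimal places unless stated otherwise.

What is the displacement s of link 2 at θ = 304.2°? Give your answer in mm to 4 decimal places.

seg 1 [0°–86°] uniform, h=28: full span → s += 28 → s = 28.0000
seg 2 [86°–124°] dwell: s stays 28.0000
seg 3 [124°–213.8°] simple-harmonic, h=-7: full span → s += -7 → s = 21.0000
seg 4 [213.8°–244.8°] simple-harmonic, h=22: full span → s += 22 → s = 43.0000
seg 5 [244.8°–360°] simple-harmonic, h=-43: θ=304.2° here. β=59.4, B=115.2. -43/2·(1 − cos(π·0.5156)) = -22.5550 → s = 20.4450

20.4450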